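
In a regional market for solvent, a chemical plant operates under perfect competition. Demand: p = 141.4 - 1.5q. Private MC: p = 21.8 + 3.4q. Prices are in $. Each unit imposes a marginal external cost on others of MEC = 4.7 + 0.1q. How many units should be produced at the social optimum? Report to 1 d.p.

q* = 23.0

Social marginal cost = private MC + MEC = 26.5 + 3.5q.
Set SMC = demand: 26.5 + 3.5q = 141.4 - 1.5q → q* = 22.9800.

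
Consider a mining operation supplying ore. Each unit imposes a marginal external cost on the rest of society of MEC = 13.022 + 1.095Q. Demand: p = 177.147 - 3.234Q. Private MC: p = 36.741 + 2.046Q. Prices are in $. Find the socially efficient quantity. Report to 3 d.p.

Q* = 19.982

Social marginal cost = private MC + MEC = 49.763 + 3.141Q.
Set SMC = demand: 49.763 + 3.141Q = 177.147 - 3.234Q → Q* = 19.9818.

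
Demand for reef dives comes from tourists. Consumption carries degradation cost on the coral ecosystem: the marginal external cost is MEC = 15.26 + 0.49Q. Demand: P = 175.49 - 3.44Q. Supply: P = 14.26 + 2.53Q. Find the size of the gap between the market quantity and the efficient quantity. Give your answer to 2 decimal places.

Market equilibrium (private): 14.26 + 2.53Q = 175.49 - 3.44Q → Q_m = 27.0067.
Social marginal benefit = demand − MEC = 160.23 - 3.93Q.
Set SMB = MC: 160.23 - 3.93Q = 14.26 + 2.53Q → Q* = 22.5960.
Gap = |27.0067 − 22.5960| = 4.4107.

4.41 units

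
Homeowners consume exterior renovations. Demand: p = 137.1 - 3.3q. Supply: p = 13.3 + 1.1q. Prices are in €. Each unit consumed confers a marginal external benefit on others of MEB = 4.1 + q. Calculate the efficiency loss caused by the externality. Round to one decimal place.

DWL = €152.8

Market equilibrium (private): 13.3 + 1.1q = 137.1 - 3.3q → q_m = 28.1364.
Social marginal benefit = demand + MEB = 141.2 - 2.3q.
Set SMB = MC: 141.2 - 2.3q = 13.3 + 1.1q → q* = 37.6176.
The loss is the area between SMB and MC from q* to q_m; with linear curves that's a triangle of height MEB(q_m).
DWL = ½ × 9.4812 × 32.2364 = 152.8199.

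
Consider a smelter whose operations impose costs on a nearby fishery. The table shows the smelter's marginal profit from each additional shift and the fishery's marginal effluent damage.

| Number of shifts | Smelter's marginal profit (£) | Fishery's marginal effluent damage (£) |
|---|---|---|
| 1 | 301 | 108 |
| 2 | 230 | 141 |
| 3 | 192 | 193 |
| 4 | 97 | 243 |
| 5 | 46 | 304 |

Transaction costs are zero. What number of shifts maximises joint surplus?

2

Bargaining reaches the level where marginal profit last exceeds marginal effluent damage.
That holds through level 2 (230 ≥ 141) but not at 3 (192 < 193).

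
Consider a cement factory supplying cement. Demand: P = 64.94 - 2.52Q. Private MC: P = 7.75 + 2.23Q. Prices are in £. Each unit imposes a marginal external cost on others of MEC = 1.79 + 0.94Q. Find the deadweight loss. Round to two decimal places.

Market equilibrium (private): 7.75 + 2.23Q = 64.94 - 2.52Q → Q_m = 12.0400.
Social marginal cost = private MC + MEC = 9.54 + 3.17Q.
Set SMC = demand: 9.54 + 3.17Q = 64.94 - 2.52Q → Q* = 9.7364.
The welfare-loss triangle has base |Q_m − Q*| and height MEC(Q_m) (the vertical gap between SMC and demand is zero at Q* and MEC at Q_m).
DWL = ½ × 2.3036 × 13.1076 = 15.0973.

DWL = £15.10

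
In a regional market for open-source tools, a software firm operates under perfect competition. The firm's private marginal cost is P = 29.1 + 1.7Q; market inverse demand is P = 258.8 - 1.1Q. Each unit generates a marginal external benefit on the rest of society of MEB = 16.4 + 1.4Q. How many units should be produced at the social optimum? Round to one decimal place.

Q* = 175.8

Social marginal cost = private MC − MEB = 12.7 + 0.3Q.
Set SMC = demand: 12.7 + 0.3Q = 258.8 - 1.1Q → Q* = 175.7857.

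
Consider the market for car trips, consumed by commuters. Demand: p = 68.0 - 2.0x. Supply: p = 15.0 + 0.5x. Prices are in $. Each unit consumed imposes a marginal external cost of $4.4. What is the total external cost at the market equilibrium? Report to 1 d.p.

$93.3

Market equilibrium (private): 15.0 + 0.5x = 68.0 - 2.0x → x_m = 21.2000.
Total external cost = MEC × x_m = 4.4 × 21.2000 = 93.2800.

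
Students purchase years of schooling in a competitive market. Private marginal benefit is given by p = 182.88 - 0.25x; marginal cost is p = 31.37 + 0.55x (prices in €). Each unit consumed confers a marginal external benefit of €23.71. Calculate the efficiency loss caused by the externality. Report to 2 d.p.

Market equilibrium (private): 31.37 + 0.55x = 182.88 - 0.25x → x_m = 189.3875.
Social marginal benefit = demand + MEB = 206.59 - 0.25x.
Set SMB = MC: 206.59 - 0.25x = 31.37 + 0.55x → x* = 219.0250.
The welfare-loss triangle has base |x_m − x*| and height MEB(x_m) (the vertical gap between SMB and MC is zero at x* and MEB at x_m).
DWL = ½ × 29.6375 × 23.7100 = 351.3526.

DWL = €351.35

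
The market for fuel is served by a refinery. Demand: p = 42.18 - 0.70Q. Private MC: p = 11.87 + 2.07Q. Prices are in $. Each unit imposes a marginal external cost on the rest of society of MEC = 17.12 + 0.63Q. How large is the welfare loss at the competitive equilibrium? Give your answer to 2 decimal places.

DWL = $84.80

Market equilibrium (private): 11.87 + 2.07Q = 42.18 - 0.70Q → Q_m = 10.9422.
Social marginal cost = private MC + MEC = 28.99 + 2.70Q.
Set SMC = demand: 28.99 + 2.70Q = 42.18 - 0.70Q → Q* = 3.8794.
The loss is the area between SMC and demand from Q* to Q_m; with linear curves that's a triangle of height MEC(Q_m).
DWL = ½ × 7.0628 × 24.0136 = 84.8016.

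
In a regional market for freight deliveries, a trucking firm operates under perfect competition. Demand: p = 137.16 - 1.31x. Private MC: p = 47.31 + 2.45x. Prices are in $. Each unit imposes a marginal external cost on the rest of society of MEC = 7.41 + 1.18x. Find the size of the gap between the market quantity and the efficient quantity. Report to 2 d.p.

7.21 units

Market equilibrium (private): 47.31 + 2.45x = 137.16 - 1.31x → x_m = 23.8963.
Social marginal cost = private MC + MEC = 54.72 + 3.63x.
Set SMC = demand: 54.72 + 3.63x = 137.16 - 1.31x → x* = 16.6883.
Gap = |23.8963 − 16.6883| = 7.2080.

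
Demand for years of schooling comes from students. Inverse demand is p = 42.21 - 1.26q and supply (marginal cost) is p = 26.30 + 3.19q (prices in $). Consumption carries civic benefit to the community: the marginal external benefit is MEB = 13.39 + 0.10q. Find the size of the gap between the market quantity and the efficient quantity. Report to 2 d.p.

Market equilibrium (private): 26.30 + 3.19q = 42.21 - 1.26q → q_m = 3.5753.
Social marginal benefit = demand + MEB = 55.60 - 1.16q.
Set SMB = MC: 55.60 - 1.16q = 26.30 + 3.19q → q* = 6.7356.
Gap = |3.5753 − 6.7356| = 3.1603.

3.16 units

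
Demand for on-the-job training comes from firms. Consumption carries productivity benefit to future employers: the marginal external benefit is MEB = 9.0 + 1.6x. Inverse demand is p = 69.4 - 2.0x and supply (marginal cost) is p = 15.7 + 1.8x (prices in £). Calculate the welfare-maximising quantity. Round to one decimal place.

Social marginal benefit = demand + MEB = 78.4 - 0.4x.
Set SMB = MC: 78.4 - 0.4x = 15.7 + 1.8x → x* = 28.5000.

x* = 28.5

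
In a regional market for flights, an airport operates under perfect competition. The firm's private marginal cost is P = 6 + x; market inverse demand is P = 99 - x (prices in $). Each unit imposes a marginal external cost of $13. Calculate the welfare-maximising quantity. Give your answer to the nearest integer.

x* = 40

Social marginal cost = private MC + MEC = 19 + x.
Set SMC = demand: 19 + x = 99 - x → x* = 40.0000.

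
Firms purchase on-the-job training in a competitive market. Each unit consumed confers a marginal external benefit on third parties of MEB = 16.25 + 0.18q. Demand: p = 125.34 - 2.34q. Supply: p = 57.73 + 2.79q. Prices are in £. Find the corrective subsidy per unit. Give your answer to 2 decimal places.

Social marginal benefit = demand + MEB = 141.59 - 2.16q.
Set SMB = MC: 141.59 - 2.16q = 57.73 + 2.79q → q* = 16.9414.
The Pigouvian subsidy equals MEB at q*: 16.25 + 0.18×16.9414 = 19.2995.

subsidy = £19.30 per unit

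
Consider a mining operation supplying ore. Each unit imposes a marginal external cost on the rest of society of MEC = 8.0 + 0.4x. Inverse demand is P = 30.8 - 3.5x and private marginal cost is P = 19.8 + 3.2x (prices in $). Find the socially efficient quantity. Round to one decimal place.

Social marginal cost = private MC + MEC = 27.8 + 3.6x.
Set SMC = demand: 27.8 + 3.6x = 30.8 - 3.5x → x* = 0.4225.

x* = 0.4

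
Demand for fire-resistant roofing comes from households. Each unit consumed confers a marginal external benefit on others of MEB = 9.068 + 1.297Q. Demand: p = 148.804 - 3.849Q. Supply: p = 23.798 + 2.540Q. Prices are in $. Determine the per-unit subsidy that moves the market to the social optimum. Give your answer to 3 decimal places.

subsidy = $43.218 per unit

Social marginal benefit = demand + MEB = 157.872 - 2.552Q.
Set SMB = MC: 157.872 - 2.552Q = 23.798 + 2.540Q → Q* = 26.3303.
The Pigouvian subsidy equals MEB at Q*: 9.068 + 1.297×26.3303 = 43.2184.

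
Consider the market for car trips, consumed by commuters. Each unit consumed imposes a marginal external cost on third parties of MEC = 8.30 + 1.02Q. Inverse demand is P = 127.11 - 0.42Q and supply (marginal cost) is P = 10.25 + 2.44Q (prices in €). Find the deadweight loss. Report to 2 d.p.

DWL = €321.87

Market equilibrium (private): 10.25 + 2.44Q = 127.11 - 0.42Q → Q_m = 40.8601.
Social marginal benefit = demand − MEC = 118.81 - 1.44Q.
Set SMB = MC: 118.81 - 1.44Q = 10.25 + 2.44Q → Q* = 27.9794.
The welfare-loss triangle has base |Q_m − Q*| and height MEC(Q_m) (the vertical gap between SMB and MC is zero at Q* and MEC at Q_m).
DWL = ½ × 12.8807 × 49.9773 = 321.8713.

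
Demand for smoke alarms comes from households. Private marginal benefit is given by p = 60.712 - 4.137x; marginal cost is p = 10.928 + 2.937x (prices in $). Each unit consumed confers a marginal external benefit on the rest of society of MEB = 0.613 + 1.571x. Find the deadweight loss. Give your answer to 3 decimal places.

Market equilibrium (private): 10.928 + 2.937x = 60.712 - 4.137x → x_m = 7.0376.
Social marginal benefit = demand + MEB = 61.325 - 2.566x.
Set SMB = MC: 61.325 - 2.566x = 10.928 + 2.937x → x* = 9.1581.
The loss is the area between SMB and MC from x* to x_m; with linear curves that's a triangle of height MEB(x_m).
DWL = ½ × 2.1205 × 11.6691 = 12.3722.

DWL = $12.372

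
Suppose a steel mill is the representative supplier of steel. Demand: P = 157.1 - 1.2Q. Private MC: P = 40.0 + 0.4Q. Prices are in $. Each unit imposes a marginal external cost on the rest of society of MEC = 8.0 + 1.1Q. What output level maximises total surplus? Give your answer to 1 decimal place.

Q* = 40.4

Social marginal cost = private MC + MEC = 48.0 + 1.5Q.
Set SMC = demand: 48.0 + 1.5Q = 157.1 - 1.2Q → Q* = 40.4074.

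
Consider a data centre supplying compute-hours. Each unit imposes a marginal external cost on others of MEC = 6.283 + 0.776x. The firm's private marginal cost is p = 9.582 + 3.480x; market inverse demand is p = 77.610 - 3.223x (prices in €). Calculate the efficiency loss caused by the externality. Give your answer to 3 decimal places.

DWL = €13.402

Market equilibrium (private): 9.582 + 3.480x = 77.610 - 3.223x → x_m = 10.1489.
Social marginal cost = private MC + MEC = 15.865 + 4.256x.
Set SMC = demand: 15.865 + 4.256x = 77.610 - 3.223x → x* = 8.2558.
Between x* and x_m the wedge SMC − demand runs linearly from 0 to MEC(x_m), so the loss is a triangle.
DWL = ½ × 1.8931 × 14.1585 = 13.4017.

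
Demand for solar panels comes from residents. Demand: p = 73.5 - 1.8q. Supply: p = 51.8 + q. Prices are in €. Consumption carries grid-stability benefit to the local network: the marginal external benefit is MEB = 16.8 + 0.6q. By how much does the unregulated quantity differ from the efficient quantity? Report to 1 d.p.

9.8 units

Market equilibrium (private): 51.8 + q = 73.5 - 1.8q → q_m = 7.7500.
Social marginal benefit = demand + MEB = 90.3 - 1.2q.
Set SMB = MC: 90.3 - 1.2q = 51.8 + q → q* = 17.5000.
Gap = |7.7500 − 17.5000| = 9.7500.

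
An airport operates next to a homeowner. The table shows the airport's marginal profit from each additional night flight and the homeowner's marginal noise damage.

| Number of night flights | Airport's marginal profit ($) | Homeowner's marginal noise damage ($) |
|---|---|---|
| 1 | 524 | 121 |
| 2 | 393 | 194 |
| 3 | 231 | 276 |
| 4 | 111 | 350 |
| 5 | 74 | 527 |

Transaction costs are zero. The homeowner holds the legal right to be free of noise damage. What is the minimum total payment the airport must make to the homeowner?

$315

Efficient level: marginal profit ≥ marginal noise damage through level 2, so k* = 2.
With the homeowner holding the right, the airport must at least compensate total damage at k*: 121 + 194 = 315.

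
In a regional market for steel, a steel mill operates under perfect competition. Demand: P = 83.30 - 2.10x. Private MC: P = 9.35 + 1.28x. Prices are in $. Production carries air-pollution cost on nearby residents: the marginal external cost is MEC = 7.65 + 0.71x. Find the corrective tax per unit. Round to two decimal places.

tax = $19.16 per unit

Social marginal cost = private MC + MEC = 17.00 + 1.99x.
Set SMC = demand: 17.00 + 1.99x = 83.30 - 2.10x → x* = 16.2103.
The Pigouvian tax equals MEC at x*: 7.65 + 0.71×16.2103 = 19.1593.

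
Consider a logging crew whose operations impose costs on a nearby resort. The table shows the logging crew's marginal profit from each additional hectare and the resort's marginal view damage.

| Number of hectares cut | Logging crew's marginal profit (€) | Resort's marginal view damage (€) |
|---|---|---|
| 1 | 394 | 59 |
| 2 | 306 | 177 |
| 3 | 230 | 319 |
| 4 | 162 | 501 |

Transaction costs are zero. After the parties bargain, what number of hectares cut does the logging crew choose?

2

Bargaining reaches the level where marginal profit last exceeds marginal view damage.
That holds through level 2 (306 ≥ 177) but not at 3 (230 < 319).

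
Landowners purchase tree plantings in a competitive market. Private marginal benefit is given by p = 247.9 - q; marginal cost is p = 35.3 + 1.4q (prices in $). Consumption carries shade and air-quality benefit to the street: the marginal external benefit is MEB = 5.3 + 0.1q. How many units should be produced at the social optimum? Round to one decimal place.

q* = 94.7

Social marginal benefit = demand + MEB = 253.2 - 0.9q.
Set SMB = MC: 253.2 - 0.9q = 35.3 + 1.4q → q* = 94.7391.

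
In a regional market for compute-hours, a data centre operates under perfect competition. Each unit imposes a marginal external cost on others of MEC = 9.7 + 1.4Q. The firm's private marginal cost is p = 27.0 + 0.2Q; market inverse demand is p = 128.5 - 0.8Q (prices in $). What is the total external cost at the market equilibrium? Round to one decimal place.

$8196.1

Market equilibrium (private): 27.0 + 0.2Q = 128.5 - 0.8Q → Q_m = 101.5000.
Total external cost = ∫₀^{Q_m} (9.7 + 1.4Q) dQ = 9.7×101.5000 + ½×1.4×101.5000² = 8196.1250.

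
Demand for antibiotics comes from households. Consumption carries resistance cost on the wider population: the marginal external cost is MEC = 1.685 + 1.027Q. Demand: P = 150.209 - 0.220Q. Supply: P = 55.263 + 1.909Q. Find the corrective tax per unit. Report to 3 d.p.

Social marginal benefit = demand − MEC = 148.524 - 1.247Q.
Set SMB = MC: 148.524 - 1.247Q = 55.263 + 1.909Q → Q* = 29.5504.
The Pigouvian tax equals MEC at Q*: 1.685 + 1.027×29.5504 = 32.0333.

tax = 32.033 per unit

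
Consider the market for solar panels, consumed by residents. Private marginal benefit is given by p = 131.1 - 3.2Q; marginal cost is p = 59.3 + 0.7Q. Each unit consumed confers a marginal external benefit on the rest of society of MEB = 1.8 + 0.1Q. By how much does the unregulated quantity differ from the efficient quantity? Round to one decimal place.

1.0 units

Market equilibrium (private): 59.3 + 0.7Q = 131.1 - 3.2Q → Q_m = 18.4103.
Social marginal benefit = demand + MEB = 132.9 - 3.1Q.
Set SMB = MC: 132.9 - 3.1Q = 59.3 + 0.7Q → Q* = 19.3684.
Gap = |18.4103 − 19.3684| = 0.9581.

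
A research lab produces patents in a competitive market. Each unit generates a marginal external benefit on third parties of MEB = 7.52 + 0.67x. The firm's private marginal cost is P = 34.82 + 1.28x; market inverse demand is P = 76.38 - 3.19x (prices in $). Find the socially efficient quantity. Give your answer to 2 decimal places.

Social marginal cost = private MC − MEB = 27.30 + 0.61x.
Set SMC = demand: 27.30 + 0.61x = 76.38 - 3.19x → x* = 12.9158.

x* = 12.92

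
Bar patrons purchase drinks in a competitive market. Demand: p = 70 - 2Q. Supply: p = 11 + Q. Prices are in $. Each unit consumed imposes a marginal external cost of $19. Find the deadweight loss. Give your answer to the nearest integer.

Market equilibrium (private): 11 + Q = 70 - 2Q → Q_m = 19.6667.
Social marginal benefit = demand − MEC = 51 - 2Q.
Set SMB = MC: 51 - 2Q = 11 + Q → Q* = 13.3333.
The loss is the area between SMB and MC from Q* to Q_m; with linear curves that's a triangle of height MEC(Q_m).
DWL = ½ × 6.3334 × 19.0000 = 60.1673.

DWL = $60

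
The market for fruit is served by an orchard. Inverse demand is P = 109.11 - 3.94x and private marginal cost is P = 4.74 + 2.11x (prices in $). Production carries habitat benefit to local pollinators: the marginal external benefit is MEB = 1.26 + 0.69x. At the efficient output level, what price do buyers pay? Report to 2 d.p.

P = $31.46

Social marginal cost = private MC − MEB = 3.48 + 1.42x.
Set SMC = demand: 3.48 + 1.42x = 109.11 - 3.94x → x* = 19.7071.
Consumer price on the demand curve at x*: 109.11 − 3.94×19.7071 = 31.4640.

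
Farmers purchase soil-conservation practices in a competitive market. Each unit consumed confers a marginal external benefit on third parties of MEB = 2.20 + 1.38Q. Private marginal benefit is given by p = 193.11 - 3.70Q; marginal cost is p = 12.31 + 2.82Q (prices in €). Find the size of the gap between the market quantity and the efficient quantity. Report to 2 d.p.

7.87 units

Market equilibrium (private): 12.31 + 2.82Q = 193.11 - 3.70Q → Q_m = 27.7301.
Social marginal benefit = demand + MEB = 195.31 - 2.32Q.
Set SMB = MC: 195.31 - 2.32Q = 12.31 + 2.82Q → Q* = 35.6031.
Gap = |27.7301 − 35.6031| = 7.8730.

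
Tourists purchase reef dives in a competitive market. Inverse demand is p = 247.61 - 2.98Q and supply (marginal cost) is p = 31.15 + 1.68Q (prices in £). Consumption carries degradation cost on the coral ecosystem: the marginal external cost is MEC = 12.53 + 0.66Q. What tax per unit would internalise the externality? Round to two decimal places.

tax = £37.83 per unit

Social marginal benefit = demand − MEC = 235.08 - 3.64Q.
Set SMB = MC: 235.08 - 3.64Q = 31.15 + 1.68Q → Q* = 38.3327.
The Pigouvian tax equals MEC at Q*: 12.53 + 0.66×38.3327 = 37.8296.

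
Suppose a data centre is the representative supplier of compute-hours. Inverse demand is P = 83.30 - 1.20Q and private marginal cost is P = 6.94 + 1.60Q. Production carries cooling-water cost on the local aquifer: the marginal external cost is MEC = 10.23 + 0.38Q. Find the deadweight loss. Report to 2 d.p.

DWL = 66.68

Market equilibrium (private): 6.94 + 1.60Q = 83.30 - 1.20Q → Q_m = 27.2714.
Social marginal cost = private MC + MEC = 17.17 + 1.98Q.
Set SMC = demand: 17.17 + 1.98Q = 83.30 - 1.20Q → Q* = 20.7956.
The welfare-loss triangle has base |Q_m − Q*| and height MEC(Q_m) (the vertical gap between SMC and demand is zero at Q* and MEC at Q_m).
DWL = ½ × 6.4758 × 20.5931 = 66.6784.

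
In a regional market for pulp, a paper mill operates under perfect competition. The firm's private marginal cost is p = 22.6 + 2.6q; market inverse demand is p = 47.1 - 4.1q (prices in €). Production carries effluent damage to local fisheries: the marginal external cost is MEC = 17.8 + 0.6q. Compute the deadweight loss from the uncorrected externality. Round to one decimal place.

DWL = €27.4

Market equilibrium (private): 22.6 + 2.6q = 47.1 - 4.1q → q_m = 3.6567.
Social marginal cost = private MC + MEC = 40.4 + 3.2q.
Set SMC = demand: 40.4 + 3.2q = 47.1 - 4.1q → q* = 0.9178.
Between q* and q_m the wedge SMC − demand runs linearly from 0 to MEC(q_m), so the loss is a triangle.
DWL = ½ × 2.7389 × 19.9940 = 27.3808.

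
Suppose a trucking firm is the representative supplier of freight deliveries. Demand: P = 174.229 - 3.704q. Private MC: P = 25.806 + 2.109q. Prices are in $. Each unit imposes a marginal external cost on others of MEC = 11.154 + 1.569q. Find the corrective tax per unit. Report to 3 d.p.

Social marginal cost = private MC + MEC = 36.960 + 3.678q.
Set SMC = demand: 36.960 + 3.678q = 174.229 - 3.704q → q* = 18.5951.
The Pigouvian tax equals MEC at q*: 11.154 + 1.569×18.5951 = 40.3297.

tax = $40.330 per unit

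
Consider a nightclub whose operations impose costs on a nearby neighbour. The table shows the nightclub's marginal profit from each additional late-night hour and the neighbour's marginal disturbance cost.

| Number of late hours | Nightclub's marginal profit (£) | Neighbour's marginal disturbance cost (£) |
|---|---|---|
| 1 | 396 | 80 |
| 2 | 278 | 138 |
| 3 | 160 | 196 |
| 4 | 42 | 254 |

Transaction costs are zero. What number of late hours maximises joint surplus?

2

Bargaining reaches the level where marginal profit last exceeds marginal disturbance cost.
That holds through level 2 (278 ≥ 138) but not at 3 (160 < 196).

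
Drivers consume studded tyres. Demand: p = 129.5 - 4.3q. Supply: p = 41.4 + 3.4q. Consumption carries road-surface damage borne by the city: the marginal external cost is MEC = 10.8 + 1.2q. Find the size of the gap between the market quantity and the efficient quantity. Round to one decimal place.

Market equilibrium (private): 41.4 + 3.4q = 129.5 - 4.3q → q_m = 11.4416.
Social marginal benefit = demand − MEC = 118.7 - 5.5q.
Set SMB = MC: 118.7 - 5.5q = 41.4 + 3.4q → q* = 8.6854.
Gap = |11.4416 − 8.6854| = 2.7562.

2.8 units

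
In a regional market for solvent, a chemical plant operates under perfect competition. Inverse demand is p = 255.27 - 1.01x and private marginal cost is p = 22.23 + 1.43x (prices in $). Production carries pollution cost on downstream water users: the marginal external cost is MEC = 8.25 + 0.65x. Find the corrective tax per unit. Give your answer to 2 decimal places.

tax = $55.54 per unit

Social marginal cost = private MC + MEC = 30.48 + 2.08x.
Set SMC = demand: 30.48 + 2.08x = 255.27 - 1.01x → x* = 72.7476.
The Pigouvian tax equals MEC at x*: 8.25 + 0.65×72.7476 = 55.5359.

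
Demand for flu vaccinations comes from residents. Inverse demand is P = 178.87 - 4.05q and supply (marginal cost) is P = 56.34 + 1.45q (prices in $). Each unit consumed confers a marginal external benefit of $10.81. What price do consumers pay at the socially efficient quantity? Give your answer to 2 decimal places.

Social marginal benefit = demand + MEB = 189.68 - 4.05q.
Set SMB = MC: 189.68 - 4.05q = 56.34 + 1.45q → q* = 24.2436.
Consumer price on the demand curve at q*: 178.87 − 4.05×24.2436 = 80.6834.

P = $80.68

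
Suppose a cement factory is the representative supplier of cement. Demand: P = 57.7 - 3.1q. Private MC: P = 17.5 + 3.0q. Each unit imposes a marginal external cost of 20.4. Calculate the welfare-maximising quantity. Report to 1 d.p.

q* = 3.2

Social marginal cost = private MC + MEC = 37.9 + 3.0q.
Set SMC = demand: 37.9 + 3.0q = 57.7 - 3.1q → q* = 3.2459.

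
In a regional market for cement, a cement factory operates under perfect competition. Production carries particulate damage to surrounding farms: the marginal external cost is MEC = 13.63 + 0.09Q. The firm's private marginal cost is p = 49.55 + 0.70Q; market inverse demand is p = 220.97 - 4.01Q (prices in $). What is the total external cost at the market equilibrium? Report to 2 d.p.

$555.67

Market equilibrium (private): 49.55 + 0.70Q = 220.97 - 4.01Q → Q_m = 36.3949.
Total external cost = ∫₀^{Q_m} (13.63 + 0.09Q) dQ = 13.63×36.3949 + ½×0.09×36.3949² = 555.6690.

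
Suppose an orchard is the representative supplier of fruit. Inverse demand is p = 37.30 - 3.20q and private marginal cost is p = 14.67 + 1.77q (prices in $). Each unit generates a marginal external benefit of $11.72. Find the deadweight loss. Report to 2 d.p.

DWL = $13.82

Market equilibrium (private): 14.67 + 1.77q = 37.30 - 3.20q → q_m = 4.5533.
Social marginal cost = private MC − MEB = 2.95 + 1.77q.
Set SMC = demand: 2.95 + 1.77q = 37.30 - 3.20q → q* = 6.9115.
The welfare-loss triangle has base |q_m − q*| and height MEB(q_m) (the vertical gap between SMC and demand is zero at q* and MEB at q_m).
DWL = ½ × 2.3582 × 11.7200 = 13.8191.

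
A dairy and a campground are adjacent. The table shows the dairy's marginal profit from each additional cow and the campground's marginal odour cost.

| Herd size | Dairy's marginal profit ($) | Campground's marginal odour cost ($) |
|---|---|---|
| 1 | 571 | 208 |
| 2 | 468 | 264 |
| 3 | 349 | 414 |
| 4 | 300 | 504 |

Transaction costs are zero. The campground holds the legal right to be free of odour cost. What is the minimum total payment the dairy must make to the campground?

$472

Efficient level: marginal profit ≥ marginal odour cost through level 2, so k* = 2.
With the campground holding the right, the dairy must at least compensate total damage at k*: 208 + 264 = 472.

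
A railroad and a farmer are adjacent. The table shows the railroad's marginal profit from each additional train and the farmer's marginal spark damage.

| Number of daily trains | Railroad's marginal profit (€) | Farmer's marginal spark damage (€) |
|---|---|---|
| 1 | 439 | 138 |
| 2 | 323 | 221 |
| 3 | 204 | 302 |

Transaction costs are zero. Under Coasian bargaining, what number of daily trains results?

Bargaining reaches the level where marginal profit last exceeds marginal spark damage.
That holds through level 2 (323 ≥ 221) but not at 3 (204 < 302).

2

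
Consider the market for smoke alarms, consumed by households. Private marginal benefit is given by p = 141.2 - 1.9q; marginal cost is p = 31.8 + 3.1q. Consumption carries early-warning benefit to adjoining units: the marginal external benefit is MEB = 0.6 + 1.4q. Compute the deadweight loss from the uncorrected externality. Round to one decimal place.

DWL = 135.5

Market equilibrium (private): 31.8 + 3.1q = 141.2 - 1.9q → q_m = 21.8800.
Social marginal benefit = demand + MEB = 141.8 - 0.5q.
Set SMB = MC: 141.8 - 0.5q = 31.8 + 3.1q → q* = 30.5556.
Height of the DWL triangle at q_m is SMB(q_m) − MC(q_m) = MEB(q_m) = 31.2320.
DWL = ½ × 8.6756 × 31.2320 = 135.4782.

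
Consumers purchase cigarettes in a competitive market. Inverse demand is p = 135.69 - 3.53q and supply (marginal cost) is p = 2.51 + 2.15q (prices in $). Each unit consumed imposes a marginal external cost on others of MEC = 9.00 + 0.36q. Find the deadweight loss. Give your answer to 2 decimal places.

Market equilibrium (private): 2.51 + 2.15q = 135.69 - 3.53q → q_m = 23.4472.
Social marginal benefit = demand − MEC = 126.69 - 3.89q.
Set SMB = MC: 126.69 - 3.89q = 2.51 + 2.15q → q* = 20.5596.
Height of the DWL triangle at q_m is MC(q_m) − SMB(q_m) = MEC(q_m) = 17.4410.
DWL = ½ × 2.8876 × 17.4410 = 25.1813.

DWL = $25.18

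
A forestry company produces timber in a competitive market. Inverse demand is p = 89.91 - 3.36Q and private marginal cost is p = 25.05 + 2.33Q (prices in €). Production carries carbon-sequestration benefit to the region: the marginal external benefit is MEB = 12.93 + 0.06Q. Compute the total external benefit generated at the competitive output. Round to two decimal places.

€151.29

Market equilibrium (private): 25.05 + 2.33Q = 89.91 - 3.36Q → Q_m = 11.3989.
Total external benefit = ∫₀^{Q_m} (12.93 + 0.06Q) dQ = 12.93×11.3989 + ½×0.06×11.3989² = 151.2858.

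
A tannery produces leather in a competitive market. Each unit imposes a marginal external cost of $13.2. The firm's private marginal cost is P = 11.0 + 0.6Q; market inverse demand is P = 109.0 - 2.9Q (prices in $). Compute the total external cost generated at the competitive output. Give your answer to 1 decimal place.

$369.6

Market equilibrium (private): 11.0 + 0.6Q = 109.0 - 2.9Q → Q_m = 28.0000.
Total external cost = MEC × Q_m = 13.2 × 28.0000 = 369.6000.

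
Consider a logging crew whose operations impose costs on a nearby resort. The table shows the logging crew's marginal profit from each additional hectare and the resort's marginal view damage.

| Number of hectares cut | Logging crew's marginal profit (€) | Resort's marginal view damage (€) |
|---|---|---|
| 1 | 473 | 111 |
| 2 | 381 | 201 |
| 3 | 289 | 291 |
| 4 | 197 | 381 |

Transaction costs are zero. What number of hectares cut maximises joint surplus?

2

Bargaining reaches the level where marginal profit last exceeds marginal view damage.
That holds through level 2 (381 ≥ 201) but not at 3 (289 < 291).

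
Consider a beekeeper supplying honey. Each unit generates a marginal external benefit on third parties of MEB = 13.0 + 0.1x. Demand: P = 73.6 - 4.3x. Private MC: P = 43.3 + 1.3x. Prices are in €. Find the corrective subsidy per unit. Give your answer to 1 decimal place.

subsidy = €13.8 per unit

Social marginal cost = private MC − MEB = 30.3 + 1.2x.
Set SMC = demand: 30.3 + 1.2x = 73.6 - 4.3x → x* = 7.8727.
The Pigouvian subsidy equals MEB at x*: 13.0 + 0.1×7.8727 = 13.7873.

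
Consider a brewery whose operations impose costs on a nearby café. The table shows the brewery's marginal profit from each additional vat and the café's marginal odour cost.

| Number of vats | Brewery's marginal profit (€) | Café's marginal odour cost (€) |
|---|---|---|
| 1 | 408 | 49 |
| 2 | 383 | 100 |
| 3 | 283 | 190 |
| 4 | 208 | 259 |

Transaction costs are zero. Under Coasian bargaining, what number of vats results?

3

Bargaining reaches the level where marginal profit last exceeds marginal odour cost.
That holds through level 3 (283 ≥ 190) but not at 4 (208 < 259).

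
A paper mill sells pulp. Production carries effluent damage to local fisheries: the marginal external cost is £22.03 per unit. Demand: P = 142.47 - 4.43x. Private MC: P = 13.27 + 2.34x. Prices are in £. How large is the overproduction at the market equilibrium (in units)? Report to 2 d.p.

Market equilibrium (private): 13.27 + 2.34x = 142.47 - 4.43x → x_m = 19.0842.
Social marginal cost = private MC + MEC = 35.30 + 2.34x.
Set SMC = demand: 35.30 + 2.34x = 142.47 - 4.43x → x* = 15.8301.
Gap = |19.0842 − 15.8301| = 3.2541.

3.25 units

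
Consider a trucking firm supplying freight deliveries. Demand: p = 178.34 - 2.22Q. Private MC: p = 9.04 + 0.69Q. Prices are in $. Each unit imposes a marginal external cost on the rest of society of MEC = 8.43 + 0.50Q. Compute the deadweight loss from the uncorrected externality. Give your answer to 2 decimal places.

Market equilibrium (private): 9.04 + 0.69Q = 178.34 - 2.22Q → Q_m = 58.1787.
Social marginal cost = private MC + MEC = 17.47 + 1.19Q.
Set SMC = demand: 17.47 + 1.19Q = 178.34 - 2.22Q → Q* = 47.1760.
The welfare-loss triangle has base |Q_m − Q*| and height MEC(Q_m) (the vertical gap between SMC and demand is zero at Q* and MEC at Q_m).
DWL = ½ × 11.0027 × 37.5193 = 206.4068.

DWL = $206.41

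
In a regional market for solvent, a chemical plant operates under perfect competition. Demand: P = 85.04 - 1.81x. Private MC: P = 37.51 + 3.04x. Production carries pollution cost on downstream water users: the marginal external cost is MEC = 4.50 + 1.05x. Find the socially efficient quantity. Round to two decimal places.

x* = 7.29

Social marginal cost = private MC + MEC = 42.01 + 4.09x.
Set SMC = demand: 42.01 + 4.09x = 85.04 - 1.81x → x* = 7.2932.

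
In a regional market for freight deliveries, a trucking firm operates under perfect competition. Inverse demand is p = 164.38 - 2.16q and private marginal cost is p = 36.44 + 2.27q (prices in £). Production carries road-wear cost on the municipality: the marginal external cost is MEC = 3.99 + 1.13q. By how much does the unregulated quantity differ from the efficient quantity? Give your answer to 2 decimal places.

6.59 units

Market equilibrium (private): 36.44 + 2.27q = 164.38 - 2.16q → q_m = 28.8804.
Social marginal cost = private MC + MEC = 40.43 + 3.40q.
Set SMC = demand: 40.43 + 3.40q = 164.38 - 2.16q → q* = 22.2932.
Gap = |28.8804 − 22.2932| = 6.5872.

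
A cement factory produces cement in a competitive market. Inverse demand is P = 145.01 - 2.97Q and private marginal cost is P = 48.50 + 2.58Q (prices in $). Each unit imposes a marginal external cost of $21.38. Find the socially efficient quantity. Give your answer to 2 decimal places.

Q* = 13.54

Social marginal cost = private MC + MEC = 69.88 + 2.58Q.
Set SMC = demand: 69.88 + 2.58Q = 145.01 - 2.97Q → Q* = 13.5369.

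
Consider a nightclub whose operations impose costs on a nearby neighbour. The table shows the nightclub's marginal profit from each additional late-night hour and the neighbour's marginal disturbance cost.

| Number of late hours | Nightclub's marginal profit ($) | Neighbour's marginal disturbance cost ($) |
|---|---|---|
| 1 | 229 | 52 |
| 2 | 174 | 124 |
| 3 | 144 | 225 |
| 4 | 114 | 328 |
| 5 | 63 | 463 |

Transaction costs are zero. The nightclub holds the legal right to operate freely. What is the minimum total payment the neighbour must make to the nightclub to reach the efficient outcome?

$321

Left alone the nightclub would choose level 5 (marginal profit stays positive).
Efficient level: k* = 2 (marginal profit ≥ marginal disturbance cost through 2).
The neighbour must at least cover the nightclub's forgone profit from cutting 5→2: 144 + 114 + 63 = 321.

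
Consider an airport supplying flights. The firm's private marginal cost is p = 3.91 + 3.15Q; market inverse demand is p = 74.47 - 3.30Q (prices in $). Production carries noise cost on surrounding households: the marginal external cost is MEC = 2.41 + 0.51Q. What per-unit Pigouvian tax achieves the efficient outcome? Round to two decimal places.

tax = $7.40 per unit

Social marginal cost = private MC + MEC = 6.32 + 3.66Q.
Set SMC = demand: 6.32 + 3.66Q = 74.47 - 3.30Q → Q* = 9.7917.
The Pigouvian tax equals MEC at Q*: 2.41 + 0.51×9.7917 = 7.4038.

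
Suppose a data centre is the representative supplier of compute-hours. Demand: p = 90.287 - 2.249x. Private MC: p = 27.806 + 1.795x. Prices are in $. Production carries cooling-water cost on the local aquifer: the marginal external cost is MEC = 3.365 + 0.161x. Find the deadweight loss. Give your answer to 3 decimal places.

Market equilibrium (private): 27.806 + 1.795x = 90.287 - 2.249x → x_m = 15.4503.
Social marginal cost = private MC + MEC = 31.171 + 1.956x.
Set SMC = demand: 31.171 + 1.956x = 90.287 - 2.249x → x* = 14.0585.
The welfare-loss triangle has base |x_m − x*| and height MEC(x_m) (the vertical gap between SMC and demand is zero at x* and MEC at x_m).
DWL = ½ × 1.3918 × 5.8525 = 4.0728.

DWL = $4.073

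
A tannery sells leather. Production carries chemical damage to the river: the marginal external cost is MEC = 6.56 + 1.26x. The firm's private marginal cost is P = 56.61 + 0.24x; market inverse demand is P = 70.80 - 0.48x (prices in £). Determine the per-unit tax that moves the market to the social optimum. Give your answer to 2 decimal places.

tax = £11.42 per unit

Social marginal cost = private MC + MEC = 63.17 + 1.50x.
Set SMC = demand: 63.17 + 1.50x = 70.80 - 0.48x → x* = 3.8535.
The Pigouvian tax equals MEC at x*: 6.56 + 1.26×3.8535 = 11.4154.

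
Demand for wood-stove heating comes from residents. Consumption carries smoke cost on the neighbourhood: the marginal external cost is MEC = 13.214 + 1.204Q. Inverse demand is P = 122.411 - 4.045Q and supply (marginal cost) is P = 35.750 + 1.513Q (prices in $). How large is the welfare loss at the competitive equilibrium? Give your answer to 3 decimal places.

Market equilibrium (private): 35.750 + 1.513Q = 122.411 - 4.045Q → Q_m = 15.5921.
Social marginal benefit = demand − MEC = 109.197 - 5.249Q.
Set SMB = MC: 109.197 - 5.249Q = 35.750 + 1.513Q → Q* = 10.8617.
Height of the DWL triangle at Q_m is MC(Q_m) − SMB(Q_m) = MEC(Q_m) = 31.9869.
DWL = ½ × 4.7304 × 31.9869 = 75.6554.

DWL = $75.655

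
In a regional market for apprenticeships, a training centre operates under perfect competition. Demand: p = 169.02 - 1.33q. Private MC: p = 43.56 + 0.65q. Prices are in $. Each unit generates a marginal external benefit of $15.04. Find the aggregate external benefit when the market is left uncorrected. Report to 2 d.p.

$952.99

Market equilibrium (private): 43.56 + 0.65q = 169.02 - 1.33q → q_m = 63.3636.
Total external benefit = MEB × q_m = 15.04 × 63.3636 = 952.9885.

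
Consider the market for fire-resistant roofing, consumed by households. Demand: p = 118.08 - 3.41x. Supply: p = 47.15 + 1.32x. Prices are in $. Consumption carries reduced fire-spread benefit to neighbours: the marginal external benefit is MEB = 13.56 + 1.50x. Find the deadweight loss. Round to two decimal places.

Market equilibrium (private): 47.15 + 1.32x = 118.08 - 3.41x → x_m = 14.9958.
Social marginal benefit = demand + MEB = 131.64 - 1.91x.
Set SMB = MC: 131.64 - 1.91x = 47.15 + 1.32x → x* = 26.1579.
Height of the DWL triangle at x_m is SMB(x_m) − MC(x_m) = MEB(x_m) = 36.0537.
DWL = ½ × 11.1621 × 36.0537 = 201.2175.

DWL = $201.22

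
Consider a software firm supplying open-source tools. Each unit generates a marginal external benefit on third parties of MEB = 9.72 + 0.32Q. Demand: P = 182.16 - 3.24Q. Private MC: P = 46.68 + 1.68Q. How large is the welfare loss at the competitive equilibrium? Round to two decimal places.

DWL = 37.33

Market equilibrium (private): 46.68 + 1.68Q = 182.16 - 3.24Q → Q_m = 27.5366.
Social marginal cost = private MC − MEB = 36.96 + 1.36Q.
Set SMC = demand: 36.96 + 1.36Q = 182.16 - 3.24Q → Q* = 31.5652.
Between Q* and Q_m the wedge demand − SMC runs linearly from 0 to MEB(Q_m), so the loss is a triangle.
DWL = ½ × 4.0286 × 18.5317 = 37.3284.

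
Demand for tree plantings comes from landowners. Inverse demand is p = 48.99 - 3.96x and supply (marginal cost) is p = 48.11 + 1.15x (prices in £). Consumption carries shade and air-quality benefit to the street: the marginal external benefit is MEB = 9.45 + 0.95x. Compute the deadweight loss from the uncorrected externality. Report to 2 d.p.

Market equilibrium (private): 48.11 + 1.15x = 48.99 - 3.96x → x_m = 0.1722.
Social marginal benefit = demand + MEB = 58.44 - 3.01x.
Set SMB = MC: 58.44 - 3.01x = 48.11 + 1.15x → x* = 2.4832.
The welfare-loss triangle has base |x_m − x*| and height MEB(x_m) (the vertical gap between SMB and MC is zero at x* and MEB at x_m).
DWL = ½ × 2.3110 × 9.6136 = 11.1085.

DWL = £11.11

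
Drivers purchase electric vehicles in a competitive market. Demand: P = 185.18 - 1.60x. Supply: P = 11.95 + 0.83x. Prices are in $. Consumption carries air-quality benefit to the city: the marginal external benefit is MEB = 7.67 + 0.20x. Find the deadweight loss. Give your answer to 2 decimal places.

Market equilibrium (private): 11.95 + 0.83x = 185.18 - 1.60x → x_m = 71.2881.
Social marginal benefit = demand + MEB = 192.85 - 1.40x.
Set SMB = MC: 192.85 - 1.40x = 11.95 + 0.83x → x* = 81.1211.
Height of the DWL triangle at x_m is SMB(x_m) − MC(x_m) = MEB(x_m) = 21.9276.
DWL = ½ × 9.8330 × 21.9276 = 107.8070.

DWL = $107.81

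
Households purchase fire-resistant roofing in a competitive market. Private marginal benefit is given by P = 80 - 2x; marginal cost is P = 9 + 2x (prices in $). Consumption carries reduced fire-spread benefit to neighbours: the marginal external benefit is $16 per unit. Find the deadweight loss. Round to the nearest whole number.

Market equilibrium (private): 9 + 2x = 80 - 2x → x_m = 17.7500.
Social marginal benefit = demand + MEB = 96 - 2x.
Set SMB = MC: 96 - 2x = 9 + 2x → x* = 21.7500.
Between x* and x_m the wedge SMB − MC runs linearly from 0 to MEB(x_m), so the loss is a triangle.
DWL = ½ × 4.0000 × 16.0000 = 32.0000.

DWL = $32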